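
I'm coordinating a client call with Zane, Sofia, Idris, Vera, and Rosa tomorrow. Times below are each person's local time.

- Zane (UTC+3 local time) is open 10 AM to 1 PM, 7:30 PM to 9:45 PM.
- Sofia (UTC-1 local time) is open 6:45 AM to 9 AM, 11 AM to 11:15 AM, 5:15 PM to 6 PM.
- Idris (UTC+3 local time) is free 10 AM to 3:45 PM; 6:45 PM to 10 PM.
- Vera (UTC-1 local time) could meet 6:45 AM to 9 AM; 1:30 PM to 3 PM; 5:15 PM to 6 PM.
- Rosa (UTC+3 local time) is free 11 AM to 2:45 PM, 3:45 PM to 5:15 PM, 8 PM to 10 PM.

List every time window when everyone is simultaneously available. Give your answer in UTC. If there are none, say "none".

Zane in UTC: 07:00-10:00, 16:30-18:45 (subtract 3h to convert from UTC+3).
Sofia in UTC: 07:45-10:00, 12:00-12:15, 18:15-19:00 (add 1h to convert from UTC-1).
Idris in UTC: 07:00-12:45, 15:45-19:00 (subtract 3h to convert from UTC+3).
Vera in UTC: 07:45-10:00, 14:30-16:00, 18:15-19:00 (add 1h to convert from UTC-1).
Rosa in UTC: 08:00-11:45, 12:45-14:15, 17:00-19:00 (subtract 3h to convert from UTC+3).
Zane ∩ Sofia: 07:45-10:00, 18:15-18:45.
Zane ∩ Sofia ∩ Idris: 07:45-10:00, 18:15-18:45.
Zane ∩ Sofia ∩ Idris ∩ Vera: 07:45-10:00, 18:15-18:45.
Zane ∩ Sofia ∩ Idris ∩ Vera ∩ Rosa: 08:00-10:00, 18:15-18:45.

08:00-10:00, 18:15-18:45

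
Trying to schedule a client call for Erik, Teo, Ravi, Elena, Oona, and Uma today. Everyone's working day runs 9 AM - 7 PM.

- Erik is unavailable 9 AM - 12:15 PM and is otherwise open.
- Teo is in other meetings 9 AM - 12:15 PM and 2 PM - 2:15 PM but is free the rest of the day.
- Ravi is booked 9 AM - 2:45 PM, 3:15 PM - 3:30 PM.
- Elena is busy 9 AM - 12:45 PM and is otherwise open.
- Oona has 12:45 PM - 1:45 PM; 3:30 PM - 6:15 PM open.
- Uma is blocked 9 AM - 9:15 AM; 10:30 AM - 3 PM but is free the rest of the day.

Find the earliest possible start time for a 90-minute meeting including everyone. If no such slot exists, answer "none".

Erik free: 12:15-19:00 (invert busy blocks within the working day).
Teo free: 12:15-14:00, 14:15-19:00 (invert busy blocks within the working day).
Ravi free: 14:45-15:15, 15:30-19:00 (invert busy blocks within the working day).
Elena free: 12:45-19:00 (invert busy blocks within the working day).
Oona free: 12:45-13:45, 15:30-18:15.
Uma free: 09:15-10:30, 15:00-19:00 (invert busy blocks within the working day).
Erik ∩ Teo: 12:15-14:00, 14:15-19:00.
Erik ∩ Teo ∩ Ravi: 14:45-15:15, 15:30-19:00.
Erik ∩ Teo ∩ Ravi ∩ Elena: 14:45-15:15, 15:30-19:00.
Erik ∩ Teo ∩ Ravi ∩ Elena ∩ Oona: 15:30-18:15.
Erik ∩ Teo ∩ Ravi ∩ Elena ∩ Oona ∩ Uma: 15:30-18:15.
So the common availability across everyone is 15:30-18:15.
The first common window of at least 90 minutes is 15:30-18:15, so the earliest start is 15:30.

15:30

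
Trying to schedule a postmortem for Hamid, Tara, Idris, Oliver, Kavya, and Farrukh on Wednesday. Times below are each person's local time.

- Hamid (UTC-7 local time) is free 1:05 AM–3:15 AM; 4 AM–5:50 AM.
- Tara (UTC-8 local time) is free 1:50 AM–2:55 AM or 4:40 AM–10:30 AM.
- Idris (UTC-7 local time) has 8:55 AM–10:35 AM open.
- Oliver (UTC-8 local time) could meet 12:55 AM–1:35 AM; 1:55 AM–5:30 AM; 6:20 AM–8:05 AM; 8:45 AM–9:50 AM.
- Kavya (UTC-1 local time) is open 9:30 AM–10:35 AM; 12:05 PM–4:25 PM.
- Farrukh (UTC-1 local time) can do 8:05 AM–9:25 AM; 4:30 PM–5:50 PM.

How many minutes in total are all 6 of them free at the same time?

0

Hamid in UTC: 08:05-10:15, 11:00-12:50 (add 7h to convert from UTC-7).
Tara in UTC: 09:50-10:55, 12:40-18:30 (add 8h to convert from UTC-8).
Idris in UTC: 15:55-17:35 (add 7h to convert from UTC-7).
Oliver in UTC: 08:55-09:35, 09:55-13:30, 14:20-16:05, 16:45-17:50 (add 8h to convert from UTC-8).
Kavya in UTC: 10:30-11:35, 13:05-17:25 (add 1h to convert from UTC-1).
Farrukh in UTC: 09:05-10:25, 17:30-18:50 (add 1h to convert from UTC-1).
Hamid ∩ Tara: 09:50-10:15, 12:40-12:50.
Hamid ∩ Tara ∩ Idris: ∅.
Hamid ∩ Tara ∩ Idris ∩ Oliver: ∅.
Hamid ∩ Tara ∩ Idris ∩ Oliver ∩ Kavya: ∅.
Hamid ∩ Tara ∩ Idris ∩ Oliver ∩ Kavya ∩ Farrukh: ∅.
There is no time when everyone is free.
There is no common window, so the total is 0 minutes.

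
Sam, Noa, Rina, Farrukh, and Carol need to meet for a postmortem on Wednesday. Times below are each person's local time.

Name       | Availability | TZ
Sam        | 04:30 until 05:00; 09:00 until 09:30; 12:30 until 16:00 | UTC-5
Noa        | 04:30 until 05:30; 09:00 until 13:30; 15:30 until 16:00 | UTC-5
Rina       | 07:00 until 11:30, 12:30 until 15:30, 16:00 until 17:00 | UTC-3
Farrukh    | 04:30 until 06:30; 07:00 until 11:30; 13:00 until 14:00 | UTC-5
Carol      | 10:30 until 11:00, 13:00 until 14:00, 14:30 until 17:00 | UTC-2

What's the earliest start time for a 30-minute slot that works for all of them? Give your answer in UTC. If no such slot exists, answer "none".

18:00

Sam in UTC: 09:30-10:00, 14:00-14:30, 17:30-21:00 (add 5h to convert from UTC-5).
Noa in UTC: 09:30-10:30, 14:00-18:30, 20:30-21:00 (add 5h to convert from UTC-5).
Rina in UTC: 10:00-14:30, 15:30-18:30, 19:00-20:00 (add 3h to convert from UTC-3).
Farrukh in UTC: 09:30-11:30, 12:00-16:30, 18:00-19:00 (add 5h to convert from UTC-5).
Carol in UTC: 12:30-13:00, 15:00-16:00, 16:30-19:00 (add 2h to convert from UTC-2).
Sam ∩ Noa: 09:30-10:00, 14:00-14:30, 17:30-18:30, 20:30-21:00.
Sam ∩ Noa ∩ Rina: 14:00-14:30, 17:30-18:30.
Sam ∩ Noa ∩ Rina ∩ Farrukh: 14:00-14:30, 18:00-18:30.
Sam ∩ Noa ∩ Rina ∩ Farrukh ∩ Carol: 18:00-18:30.
The first common window of at least 30 minutes is 18:00-18:30, so the earliest start is 18:00.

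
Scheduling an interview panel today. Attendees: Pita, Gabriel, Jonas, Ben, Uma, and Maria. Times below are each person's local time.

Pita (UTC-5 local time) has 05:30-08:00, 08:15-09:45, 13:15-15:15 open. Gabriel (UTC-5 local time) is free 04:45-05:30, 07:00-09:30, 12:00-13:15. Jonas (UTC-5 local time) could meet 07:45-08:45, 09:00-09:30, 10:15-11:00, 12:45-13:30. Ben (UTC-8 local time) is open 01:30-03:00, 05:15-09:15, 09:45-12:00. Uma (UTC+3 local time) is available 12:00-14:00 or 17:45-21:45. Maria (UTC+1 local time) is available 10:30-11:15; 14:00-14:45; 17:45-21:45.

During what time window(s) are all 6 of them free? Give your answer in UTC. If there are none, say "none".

Pita in UTC: 10:30-13:00, 13:15-14:45, 18:15-20:15 (add 5h to convert from UTC-5).
Gabriel in UTC: 09:45-10:30, 12:00-14:30, 17:00-18:15 (add 5h to convert from UTC-5).
Jonas in UTC: 12:45-13:45, 14:00-14:30, 15:15-16:00, 17:45-18:30 (add 5h to convert from UTC-5).
Ben in UTC: 09:30-11:00, 13:15-17:15, 17:45-20:00 (add 8h to convert from UTC-8).
Uma in UTC: 09:00-11:00, 14:45-18:45 (subtract 3h to convert from UTC+3).
Maria in UTC: 09:30-10:15, 13:00-13:45, 16:45-20:45 (subtract 1h to convert from UTC+1).
Pita ∩ Gabriel: 12:00-13:00, 13:15-14:30.
Pita ∩ Gabriel ∩ Jonas: 12:45-13:00, 13:15-13:45, 14:00-14:30.
Pita ∩ Gabriel ∩ Jonas ∩ Ben: 13:15-13:45, 14:00-14:30.
Pita ∩ Gabriel ∩ Jonas ∩ Ben ∩ Uma: ∅.
Pita ∩ Gabriel ∩ Jonas ∩ Ben ∩ Uma ∩ Maria: ∅.
There is no time when everyone is free.

none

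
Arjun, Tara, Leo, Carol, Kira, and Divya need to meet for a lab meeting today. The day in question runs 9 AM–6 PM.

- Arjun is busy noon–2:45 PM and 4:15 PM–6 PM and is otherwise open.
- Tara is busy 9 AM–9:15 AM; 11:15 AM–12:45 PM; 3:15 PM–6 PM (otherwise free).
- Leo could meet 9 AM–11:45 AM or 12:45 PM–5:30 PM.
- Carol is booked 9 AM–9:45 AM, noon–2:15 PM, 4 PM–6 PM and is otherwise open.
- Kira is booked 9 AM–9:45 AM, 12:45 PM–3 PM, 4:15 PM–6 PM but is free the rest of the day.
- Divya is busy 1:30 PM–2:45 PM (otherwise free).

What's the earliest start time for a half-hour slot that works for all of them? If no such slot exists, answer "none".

Arjun free: 09:00-12:00, 14:45-16:15 (invert busy blocks within the working day).
Tara free: 09:15-11:15, 12:45-15:15 (invert busy blocks within the working day).
Leo free: 09:00-11:45, 12:45-17:30.
Carol free: 09:45-12:00, 14:15-16:00 (invert busy blocks within the working day).
Kira free: 09:45-12:45, 15:00-16:15 (invert busy blocks within the working day).
Divya free: 09:00-13:30, 14:45-18:00 (invert busy blocks within the working day).
Arjun ∩ Tara: 09:15-11:15, 14:45-15:15.
Arjun ∩ Tara ∩ Leo: 09:15-11:15, 14:45-15:15.
Arjun ∩ Tara ∩ Leo ∩ Carol: 09:45-11:15, 14:45-15:15.
Arjun ∩ Tara ∩ Leo ∩ Carol ∩ Kira: 09:45-11:15, 15:00-15:15.
Arjun ∩ Tara ∩ Leo ∩ Carol ∩ Kira ∩ Divya: 09:45-11:15, 15:00-15:15.
Those are the intersection windows.
The first common window of at least 30 minutes is 09:45-11:15, so the earliest start is 09:45.

09:45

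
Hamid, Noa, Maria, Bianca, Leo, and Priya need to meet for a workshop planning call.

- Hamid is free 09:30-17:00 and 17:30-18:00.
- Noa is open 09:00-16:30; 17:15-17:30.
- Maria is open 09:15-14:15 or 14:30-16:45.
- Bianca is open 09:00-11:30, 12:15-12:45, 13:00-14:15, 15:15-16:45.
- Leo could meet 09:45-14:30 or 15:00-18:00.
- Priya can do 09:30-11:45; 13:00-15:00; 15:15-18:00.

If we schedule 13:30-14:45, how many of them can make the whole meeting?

3

Hamid, Noa, and Priya can make the full 13:30-14:45 slot — that's 3.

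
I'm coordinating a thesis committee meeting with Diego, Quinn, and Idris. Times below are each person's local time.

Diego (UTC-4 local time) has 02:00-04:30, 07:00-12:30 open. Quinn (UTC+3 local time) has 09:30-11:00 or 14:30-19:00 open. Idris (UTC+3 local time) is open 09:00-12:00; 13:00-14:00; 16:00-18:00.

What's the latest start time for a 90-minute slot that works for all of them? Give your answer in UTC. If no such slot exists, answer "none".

13:30

Diego in UTC: 06:00-08:30, 11:00-16:30 (add 4h to convert from UTC-4).
Quinn in UTC: 06:30-08:00, 11:30-16:00 (subtract 3h to convert from UTC+3).
Idris in UTC: 06:00-09:00, 10:00-11:00, 13:00-15:00 (subtract 3h to convert from UTC+3).
Diego ∩ Quinn: 06:30-08:00, 11:30-16:00.
Diego ∩ Quinn ∩ Idris: 06:30-08:00, 13:00-15:00.
The last common window of at least 90 minutes is 13:00-15:00; a 90-minute meeting can start as late as 13:30 and still end by 15:00.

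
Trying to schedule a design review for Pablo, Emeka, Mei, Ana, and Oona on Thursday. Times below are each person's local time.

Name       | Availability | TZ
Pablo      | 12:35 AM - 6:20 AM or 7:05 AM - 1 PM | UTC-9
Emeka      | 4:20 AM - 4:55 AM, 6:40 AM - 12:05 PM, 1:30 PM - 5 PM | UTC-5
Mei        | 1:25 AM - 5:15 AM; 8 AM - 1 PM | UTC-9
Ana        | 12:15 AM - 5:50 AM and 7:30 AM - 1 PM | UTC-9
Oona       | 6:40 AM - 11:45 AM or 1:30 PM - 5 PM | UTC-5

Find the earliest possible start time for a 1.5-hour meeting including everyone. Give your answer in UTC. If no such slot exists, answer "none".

11:40

Pablo in UTC: 09:35-15:20, 16:05-22:00 (add 9h to convert from UTC-9).
Emeka in UTC: 09:20-09:55, 11:40-17:05, 18:30-22:00 (add 5h to convert from UTC-5).
Mei in UTC: 10:25-14:15, 17:00-22:00 (add 9h to convert from UTC-9).
Ana in UTC: 09:15-14:50, 16:30-22:00 (add 9h to convert from UTC-9).
Oona in UTC: 11:40-16:45, 18:30-22:00 (add 5h to convert from UTC-5).
Pablo ∩ Emeka: 09:35-09:55, 11:40-15:20, 16:05-17:05, 18:30-22:00.
Pablo ∩ Emeka ∩ Mei: 11:40-14:15, 17:00-17:05, 18:30-22:00.
Pablo ∩ Emeka ∩ Mei ∩ Ana: 11:40-14:15, 17:00-17:05, 18:30-22:00.
Pablo ∩ Emeka ∩ Mei ∩ Ana ∩ Oona: 11:40-14:15, 18:30-22:00.
The first common window of at least 90 minutes is 11:40-14:15, so the earliest start is 11:40.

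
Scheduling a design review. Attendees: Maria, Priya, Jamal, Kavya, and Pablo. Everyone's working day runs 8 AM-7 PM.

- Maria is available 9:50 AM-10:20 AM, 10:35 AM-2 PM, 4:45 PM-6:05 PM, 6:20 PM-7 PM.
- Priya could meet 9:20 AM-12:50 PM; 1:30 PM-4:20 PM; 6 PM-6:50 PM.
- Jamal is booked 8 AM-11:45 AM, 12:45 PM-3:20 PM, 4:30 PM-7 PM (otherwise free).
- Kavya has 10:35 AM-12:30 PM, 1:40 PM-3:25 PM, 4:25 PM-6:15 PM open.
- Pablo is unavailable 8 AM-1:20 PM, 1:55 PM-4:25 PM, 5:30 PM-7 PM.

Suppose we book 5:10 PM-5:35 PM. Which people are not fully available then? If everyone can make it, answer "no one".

Maria free: 09:50-10:20, 10:35-14:00, 16:45-18:05, 18:20-19:00.
Priya free: 09:20-12:50, 13:30-16:20, 18:00-18:50.
Jamal free: 11:45-12:45, 15:20-16:30 (invert busy blocks within the working day).
Kavya free: 10:35-12:30, 13:40-15:25, 16:25-18:15.
Pablo free: 13:20-13:55, 16:25-17:30 (invert busy blocks within the working day).
Maria: free for 17:10-17:35. Priya: not fully free for 17:10-17:35. Jamal: not fully free for 17:10-17:35. Kavya: free for 17:10-17:35. Pablo: not fully free for 17:10-17:35.

Jamal, Pablo, Priya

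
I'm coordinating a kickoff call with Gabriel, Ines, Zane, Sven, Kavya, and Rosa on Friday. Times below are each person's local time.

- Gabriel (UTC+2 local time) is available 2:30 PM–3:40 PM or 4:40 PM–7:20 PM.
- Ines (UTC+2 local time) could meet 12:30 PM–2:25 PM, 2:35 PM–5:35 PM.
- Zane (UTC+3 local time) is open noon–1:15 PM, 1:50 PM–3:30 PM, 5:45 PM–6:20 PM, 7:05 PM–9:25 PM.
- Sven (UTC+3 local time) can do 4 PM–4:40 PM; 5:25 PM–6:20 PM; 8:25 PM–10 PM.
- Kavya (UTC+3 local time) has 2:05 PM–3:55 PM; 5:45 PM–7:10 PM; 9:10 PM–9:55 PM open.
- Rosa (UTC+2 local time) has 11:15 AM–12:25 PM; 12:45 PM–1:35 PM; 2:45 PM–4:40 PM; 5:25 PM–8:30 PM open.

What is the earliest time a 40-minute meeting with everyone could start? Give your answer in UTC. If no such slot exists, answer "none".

Gabriel in UTC: 12:30-13:40, 14:40-17:20 (subtract 2h to convert from UTC+2).
Ines in UTC: 10:30-12:25, 12:35-15:35 (subtract 2h to convert from UTC+2).
Zane in UTC: 09:00-10:15, 10:50-12:30, 14:45-15:20, 16:05-18:25 (subtract 3h to convert from UTC+3).
Sven in UTC: 13:00-13:40, 14:25-15:20, 17:25-19:00 (subtract 3h to convert from UTC+3).
Kavya in UTC: 11:05-12:55, 14:45-16:10, 18:10-18:55 (subtract 3h to convert from UTC+3).
Rosa in UTC: 09:15-10:25, 10:45-11:35, 12:45-14:40, 15:25-18:30 (subtract 2h to convert from UTC+2).
Gabriel ∩ Ines: 12:35-13:40, 14:40-15:35.
Gabriel ∩ Ines ∩ Zane: 14:45-15:20.
Gabriel ∩ Ines ∩ Zane ∩ Sven: 14:45-15:20.
Gabriel ∩ Ines ∩ Zane ∩ Sven ∩ Kavya: 14:45-15:20.
Gabriel ∩ Ines ∩ Zane ∩ Sven ∩ Kavya ∩ Rosa: ∅.
There is no time when everyone is free.
No common window is at least 40 minutes long.

none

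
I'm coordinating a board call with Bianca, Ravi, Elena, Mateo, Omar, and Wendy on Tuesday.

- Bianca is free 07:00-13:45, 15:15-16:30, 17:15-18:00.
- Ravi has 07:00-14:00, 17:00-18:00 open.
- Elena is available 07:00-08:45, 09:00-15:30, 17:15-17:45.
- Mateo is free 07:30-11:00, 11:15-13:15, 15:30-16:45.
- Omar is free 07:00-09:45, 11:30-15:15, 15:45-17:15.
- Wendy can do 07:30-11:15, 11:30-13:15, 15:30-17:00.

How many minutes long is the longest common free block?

Bianca ∩ Ravi: 07:00-13:45, 17:15-18:00.
Bianca ∩ Ravi ∩ Elena: 07:00-08:45, 09:00-13:45, 17:15-17:45.
Bianca ∩ Ravi ∩ Elena ∩ Mateo: 07:30-08:45, 09:00-11:00, 11:15-13:15.
Bianca ∩ Ravi ∩ Elena ∩ Mateo ∩ Omar: 07:30-08:45, 09:00-09:45, 11:30-13:15.
Bianca ∩ Ravi ∩ Elena ∩ Mateo ∩ Omar ∩ Wendy: 07:30-08:45, 09:00-09:45, 11:30-13:15.
Those are the intersection windows.
The longest is 11:30-13:15 at 105 minutes.

105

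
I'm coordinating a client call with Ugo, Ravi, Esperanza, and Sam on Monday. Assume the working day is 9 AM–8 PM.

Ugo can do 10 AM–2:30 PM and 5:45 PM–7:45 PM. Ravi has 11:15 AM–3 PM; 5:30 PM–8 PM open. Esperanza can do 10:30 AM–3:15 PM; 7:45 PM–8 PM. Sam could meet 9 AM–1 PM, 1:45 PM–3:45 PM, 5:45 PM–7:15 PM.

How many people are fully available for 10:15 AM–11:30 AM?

2

Ugo and Sam can make the full 10:15-11:30 slot — that's 2.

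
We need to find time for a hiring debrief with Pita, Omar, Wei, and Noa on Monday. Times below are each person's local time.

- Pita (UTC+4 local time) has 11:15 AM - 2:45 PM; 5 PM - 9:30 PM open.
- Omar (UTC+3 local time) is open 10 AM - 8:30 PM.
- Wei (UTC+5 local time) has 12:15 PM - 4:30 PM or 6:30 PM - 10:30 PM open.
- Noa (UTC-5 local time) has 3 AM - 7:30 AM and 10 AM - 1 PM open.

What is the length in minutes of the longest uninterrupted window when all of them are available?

Pita in UTC: 07:15-10:45, 13:00-17:30 (subtract 4h to convert from UTC+4).
Omar in UTC: 07:00-17:30 (subtract 3h to convert from UTC+3).
Wei in UTC: 07:15-11:30, 13:30-17:30 (subtract 5h to convert from UTC+5).
Noa in UTC: 08:00-12:30, 15:00-18:00 (add 5h to convert from UTC-5).
Pita ∩ Omar: 07:15-10:45, 13:00-17:30.
Pita ∩ Omar ∩ Wei: 07:15-10:45, 13:30-17:30.
Pita ∩ Omar ∩ Wei ∩ Noa: 08:00-10:45, 15:00-17:30.
The longest is 08:00-10:45 at 165 minutes.

165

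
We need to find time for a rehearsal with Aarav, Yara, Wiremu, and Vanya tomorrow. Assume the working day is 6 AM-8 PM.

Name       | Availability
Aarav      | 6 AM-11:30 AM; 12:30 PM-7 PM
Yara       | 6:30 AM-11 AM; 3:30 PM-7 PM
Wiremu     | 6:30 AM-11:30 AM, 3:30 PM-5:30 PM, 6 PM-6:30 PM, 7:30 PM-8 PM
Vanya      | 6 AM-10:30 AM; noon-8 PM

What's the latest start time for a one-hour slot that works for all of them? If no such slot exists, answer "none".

16:30

Aarav ∩ Yara: 06:30-11:00, 15:30-19:00.
Aarav ∩ Yara ∩ Wiremu: 06:30-11:00, 15:30-17:30, 18:00-18:30.
Aarav ∩ Yara ∩ Wiremu ∩ Vanya: 06:30-10:30, 15:30-17:30, 18:00-18:30.
The last common window of at least 60 minutes is 15:30-17:30; a 60-minute meeting can start as late as 16:30 and still end by 17:30.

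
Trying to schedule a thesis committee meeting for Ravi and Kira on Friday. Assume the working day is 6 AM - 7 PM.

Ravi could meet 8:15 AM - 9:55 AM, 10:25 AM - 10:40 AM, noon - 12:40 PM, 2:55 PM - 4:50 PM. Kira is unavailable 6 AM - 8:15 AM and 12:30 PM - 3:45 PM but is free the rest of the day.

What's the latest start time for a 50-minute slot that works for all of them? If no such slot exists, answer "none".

Ravi free: 08:15-09:55, 10:25-10:40, 12:00-12:40, 14:55-16:50.
Kira free: 08:15-12:30, 15:45-19:00 (invert busy blocks within the working day).
Ravi ∩ Kira: 08:15-09:55, 10:25-10:40, 12:00-12:30, 15:45-16:50.
So the common availability across everyone is 08:15-09:55, 10:25-10:40, 12:00-12:30, 15:45-16:50.
The last common window of at least 50 minutes is 15:45-16:50; a 50-minute meeting can start as late as 16:00 and still end by 16:50.

16:00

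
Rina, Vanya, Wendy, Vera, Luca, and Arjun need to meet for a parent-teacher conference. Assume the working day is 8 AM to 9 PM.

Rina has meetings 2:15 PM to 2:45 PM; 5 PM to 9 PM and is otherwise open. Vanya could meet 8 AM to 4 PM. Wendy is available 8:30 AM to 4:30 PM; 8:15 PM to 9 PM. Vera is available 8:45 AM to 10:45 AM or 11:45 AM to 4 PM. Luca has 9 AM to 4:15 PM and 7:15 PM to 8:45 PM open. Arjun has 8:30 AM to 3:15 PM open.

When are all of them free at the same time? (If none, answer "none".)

Rina free: 08:00-14:15, 14:45-17:00 (invert busy blocks within the working day).
Vanya free: 08:00-16:00.
Wendy free: 08:30-16:30, 20:15-21:00.
Vera free: 08:45-10:45, 11:45-16:00.
Luca free: 09:00-16:15, 19:15-20:45.
Arjun free: 08:30-15:15.
Rina ∩ Vanya: 08:00-14:15, 14:45-16:00.
Rina ∩ Vanya ∩ Wendy: 08:30-14:15, 14:45-16:00.
Rina ∩ Vanya ∩ Wendy ∩ Vera: 08:45-10:45, 11:45-14:15, 14:45-16:00.
Rina ∩ Vanya ∩ Wendy ∩ Vera ∩ Luca: 09:00-10:45, 11:45-14:15, 14:45-16:00.
Rina ∩ Vanya ∩ Wendy ∩ Vera ∩ Luca ∩ Arjun: 09:00-10:45, 11:45-14:15, 14:45-15:15.

09:00-10:45, 11:45-14:15, 14:45-15:15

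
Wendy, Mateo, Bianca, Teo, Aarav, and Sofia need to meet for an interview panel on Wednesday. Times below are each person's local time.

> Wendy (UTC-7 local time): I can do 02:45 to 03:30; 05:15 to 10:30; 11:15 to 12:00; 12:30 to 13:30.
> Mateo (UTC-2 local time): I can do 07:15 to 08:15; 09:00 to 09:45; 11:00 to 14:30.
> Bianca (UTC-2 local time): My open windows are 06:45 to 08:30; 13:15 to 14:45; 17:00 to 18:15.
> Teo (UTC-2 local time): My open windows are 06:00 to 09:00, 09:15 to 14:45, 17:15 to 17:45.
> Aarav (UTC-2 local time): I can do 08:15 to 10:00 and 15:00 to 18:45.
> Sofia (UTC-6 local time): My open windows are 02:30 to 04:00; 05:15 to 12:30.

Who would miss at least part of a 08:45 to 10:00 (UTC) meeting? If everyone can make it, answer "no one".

Wendy in UTC: 09:45-10:30, 12:15-17:30, 18:15-19:00, 19:30-20:30 (add 7h to convert from UTC-7).
Mateo in UTC: 09:15-10:15, 11:00-11:45, 13:00-16:30 (add 2h to convert from UTC-2).
Bianca in UTC: 08:45-10:30, 15:15-16:45, 19:00-20:15 (add 2h to convert from UTC-2).
Teo in UTC: 08:00-11:00, 11:15-16:45, 19:15-19:45 (add 2h to convert from UTC-2).
Aarav in UTC: 10:15-12:00, 17:00-20:45 (add 2h to convert from UTC-2).
Sofia in UTC: 08:30-10:00, 11:15-18:30 (add 6h to convert from UTC-6).
Wendy: not fully free for 08:45-10:00. Mateo: not fully free for 08:45-10:00. Bianca: free for 08:45-10:00. Teo: free for 08:45-10:00. Aarav: not fully free for 08:45-10:00. Sofia: free for 08:45-10:00.

Aarav, Mateo, Wendy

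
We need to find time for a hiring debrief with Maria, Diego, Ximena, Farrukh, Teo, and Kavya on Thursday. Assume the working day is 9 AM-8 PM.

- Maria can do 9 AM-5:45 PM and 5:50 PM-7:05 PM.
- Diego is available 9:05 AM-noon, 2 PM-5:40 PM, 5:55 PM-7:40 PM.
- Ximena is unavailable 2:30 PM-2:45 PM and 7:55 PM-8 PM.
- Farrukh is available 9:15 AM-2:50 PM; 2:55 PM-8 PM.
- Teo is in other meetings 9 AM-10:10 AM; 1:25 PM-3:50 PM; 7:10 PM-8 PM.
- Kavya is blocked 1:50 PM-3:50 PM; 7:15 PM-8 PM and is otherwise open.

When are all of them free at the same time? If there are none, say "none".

10:10-12:00, 15:50-17:40, 17:55-19:05

Maria free: 09:00-17:45, 17:50-19:05.
Diego free: 09:05-12:00, 14:00-17:40, 17:55-19:40.
Ximena free: 09:00-14:30, 14:45-19:55 (invert busy blocks within the working day).
Farrukh free: 09:15-14:50, 14:55-20:00.
Teo free: 10:10-13:25, 15:50-19:10 (invert busy blocks within the working day).
Kavya free: 09:00-13:50, 15:50-19:15 (invert busy blocks within the working day).
Maria ∩ Diego: 09:05-12:00, 14:00-17:40, 17:55-19:05.
Maria ∩ Diego ∩ Ximena: 09:05-12:00, 14:00-14:30, 14:45-17:40, 17:55-19:05.
Maria ∩ Diego ∩ Ximena ∩ Farrukh: 09:15-12:00, 14:00-14:30, 14:45-14:50, 14:55-17:40, 17:55-19:05.
Maria ∩ Diego ∩ Ximena ∩ Farrukh ∩ Teo: 10:10-12:00, 15:50-17:40, 17:55-19:05.
Maria ∩ Diego ∩ Ximena ∩ Farrukh ∩ Teo ∩ Kavya: 10:10-12:00, 15:50-17:40, 17:55-19:05.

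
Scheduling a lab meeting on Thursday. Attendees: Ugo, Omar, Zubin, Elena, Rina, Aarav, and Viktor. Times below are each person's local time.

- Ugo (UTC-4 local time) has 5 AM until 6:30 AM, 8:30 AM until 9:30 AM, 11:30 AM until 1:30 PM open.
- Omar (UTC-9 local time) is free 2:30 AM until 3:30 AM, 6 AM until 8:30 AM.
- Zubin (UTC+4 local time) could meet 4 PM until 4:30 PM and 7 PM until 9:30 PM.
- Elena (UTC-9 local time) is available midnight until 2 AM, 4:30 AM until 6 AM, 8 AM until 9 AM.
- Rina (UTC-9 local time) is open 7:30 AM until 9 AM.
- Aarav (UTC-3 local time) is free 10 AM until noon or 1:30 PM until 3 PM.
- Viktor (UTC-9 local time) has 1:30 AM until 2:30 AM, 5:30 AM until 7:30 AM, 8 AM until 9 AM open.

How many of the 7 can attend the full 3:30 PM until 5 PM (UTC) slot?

Ugo in UTC: 09:00-10:30, 12:30-13:30, 15:30-17:30 (add 4h to convert from UTC-4).
Omar in UTC: 11:30-12:30, 15:00-17:30 (add 9h to convert from UTC-9).
Zubin in UTC: 12:00-12:30, 15:00-17:30 (subtract 4h to convert from UTC+4).
Elena in UTC: 09:00-11:00, 13:30-15:00, 17:00-18:00 (add 9h to convert from UTC-9).
Rina in UTC: 16:30-18:00 (add 9h to convert from UTC-9).
Aarav in UTC: 13:00-15:00, 16:30-18:00 (add 3h to convert from UTC-3).
Viktor in UTC: 10:30-11:30, 14:30-16:30, 17:00-18:00 (add 9h to convert from UTC-9).
Ugo, Omar, and Zubin can make the full 15:30-17:00 slot — that's 3.

3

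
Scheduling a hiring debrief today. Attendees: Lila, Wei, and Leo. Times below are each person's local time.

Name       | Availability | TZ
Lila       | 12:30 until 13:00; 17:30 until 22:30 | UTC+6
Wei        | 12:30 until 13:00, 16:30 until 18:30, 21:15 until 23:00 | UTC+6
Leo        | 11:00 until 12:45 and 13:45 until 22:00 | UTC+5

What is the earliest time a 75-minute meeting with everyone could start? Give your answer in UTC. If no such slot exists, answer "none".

Lila in UTC: 06:30-07:00, 11:30-16:30 (subtract 6h to convert from UTC+6).
Wei in UTC: 06:30-07:00, 10:30-12:30, 15:15-17:00 (subtract 6h to convert from UTC+6).
Leo in UTC: 06:00-07:45, 08:45-17:00 (subtract 5h to convert from UTC+5).
Lila ∩ Wei: 06:30-07:00, 11:30-12:30, 15:15-16:30.
Lila ∩ Wei ∩ Leo: 06:30-07:00, 11:30-12:30, 15:15-16:30.
Those are the intersection windows.
The first common window of at least 75 minutes is 15:15-16:30, so the earliest start is 15:15.

15:15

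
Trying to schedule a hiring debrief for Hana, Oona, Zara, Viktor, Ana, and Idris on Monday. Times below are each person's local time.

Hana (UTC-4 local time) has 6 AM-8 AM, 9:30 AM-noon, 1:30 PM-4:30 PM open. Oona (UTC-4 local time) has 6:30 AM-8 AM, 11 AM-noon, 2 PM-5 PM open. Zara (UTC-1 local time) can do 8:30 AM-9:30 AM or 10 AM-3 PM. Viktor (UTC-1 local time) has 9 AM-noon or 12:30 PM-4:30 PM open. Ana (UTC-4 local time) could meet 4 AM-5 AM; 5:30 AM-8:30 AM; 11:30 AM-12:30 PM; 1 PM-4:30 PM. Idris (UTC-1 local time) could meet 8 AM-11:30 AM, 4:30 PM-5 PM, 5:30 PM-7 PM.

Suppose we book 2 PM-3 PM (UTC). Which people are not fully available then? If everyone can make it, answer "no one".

Hana in UTC: 10:00-12:00, 13:30-16:00, 17:30-20:30 (add 4h to convert from UTC-4).
Oona in UTC: 10:30-12:00, 15:00-16:00, 18:00-21:00 (add 4h to convert from UTC-4).
Zara in UTC: 09:30-10:30, 11:00-16:00 (add 1h to convert from UTC-1).
Viktor in UTC: 10:00-13:00, 13:30-17:30 (add 1h to convert from UTC-1).
Ana in UTC: 08:00-09:00, 09:30-12:30, 15:30-16:30, 17:00-20:30 (add 4h to convert from UTC-4).
Idris in UTC: 09:00-12:30, 17:30-18:00, 18:30-20:00 (add 1h to convert from UTC-1).
Hana: free for 14:00-15:00. Oona: not fully free for 14:00-15:00. Zara: free for 14:00-15:00. Viktor: free for 14:00-15:00. Ana: not fully free for 14:00-15:00. Idris: not fully free for 14:00-15:00.

Ana, Idris, Oona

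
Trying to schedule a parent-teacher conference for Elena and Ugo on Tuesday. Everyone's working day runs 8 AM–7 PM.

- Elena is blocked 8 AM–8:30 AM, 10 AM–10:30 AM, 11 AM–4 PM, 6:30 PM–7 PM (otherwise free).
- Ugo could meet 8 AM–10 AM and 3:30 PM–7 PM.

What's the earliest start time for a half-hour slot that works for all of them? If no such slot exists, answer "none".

Elena free: 08:30-10:00, 10:30-11:00, 16:00-18:30 (invert busy blocks within the working day).
Ugo free: 08:00-10:00, 15:30-19:00.
Elena ∩ Ugo: 08:30-10:00, 16:00-18:30.
The first common window of at least 30 minutes is 08:30-10:00, so the earliest start is 08:30.

08:30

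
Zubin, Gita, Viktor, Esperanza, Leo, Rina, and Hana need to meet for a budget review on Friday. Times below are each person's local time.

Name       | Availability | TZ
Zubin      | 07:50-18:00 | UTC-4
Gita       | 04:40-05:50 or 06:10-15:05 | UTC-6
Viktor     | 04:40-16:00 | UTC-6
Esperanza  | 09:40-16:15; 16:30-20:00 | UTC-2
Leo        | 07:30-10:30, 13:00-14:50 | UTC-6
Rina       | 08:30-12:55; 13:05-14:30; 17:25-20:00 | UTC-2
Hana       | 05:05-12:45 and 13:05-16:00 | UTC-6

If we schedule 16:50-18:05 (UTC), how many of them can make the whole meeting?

5

Zubin in UTC: 11:50-22:00 (add 4h to convert from UTC-4).
Gita in UTC: 10:40-11:50, 12:10-21:05 (add 6h to convert from UTC-6).
Viktor in UTC: 10:40-22:00 (add 6h to convert from UTC-6).
Esperanza in UTC: 11:40-18:15, 18:30-22:00 (add 2h to convert from UTC-2).
Leo in UTC: 13:30-16:30, 19:00-20:50 (add 6h to convert from UTC-6).
Rina in UTC: 10:30-14:55, 15:05-16:30, 19:25-22:00 (add 2h to convert from UTC-2).
Hana in UTC: 11:05-18:45, 19:05-22:00 (add 6h to convert from UTC-6).
Zubin, Gita, Viktor, Esperanza, and Hana can make the full 16:50-18:05 slot — that's 5.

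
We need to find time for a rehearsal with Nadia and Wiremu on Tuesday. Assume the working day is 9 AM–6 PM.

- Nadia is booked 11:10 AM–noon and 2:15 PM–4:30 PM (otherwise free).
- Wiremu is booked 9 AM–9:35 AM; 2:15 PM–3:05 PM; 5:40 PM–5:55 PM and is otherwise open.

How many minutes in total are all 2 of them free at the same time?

Nadia free: 09:00-11:10, 12:00-14:15, 16:30-18:00 (invert busy blocks within the working day).
Wiremu free: 09:35-14:15, 15:05-17:40, 17:55-18:00 (invert busy blocks within the working day).
Nadia ∩ Wiremu: 09:35-11:10, 12:00-14:15, 16:30-17:40, 17:55-18:00.
Summing the common windows: 95 + 135 + 70 + 5 = 305 minutes.

305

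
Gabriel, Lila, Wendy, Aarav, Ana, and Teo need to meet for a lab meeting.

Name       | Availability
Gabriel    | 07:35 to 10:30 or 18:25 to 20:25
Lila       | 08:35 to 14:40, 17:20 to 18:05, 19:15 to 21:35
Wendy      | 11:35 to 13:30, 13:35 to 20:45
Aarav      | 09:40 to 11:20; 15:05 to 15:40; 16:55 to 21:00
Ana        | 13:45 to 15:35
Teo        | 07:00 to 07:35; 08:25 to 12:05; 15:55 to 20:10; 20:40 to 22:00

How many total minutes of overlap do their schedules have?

0

Gabriel ∩ Lila: 08:35-10:30, 19:15-20:25.
Gabriel ∩ Lila ∩ Wendy: 19:15-20:25.
Gabriel ∩ Lila ∩ Wendy ∩ Aarav: 19:15-20:25.
Gabriel ∩ Lila ∩ Wendy ∩ Aarav ∩ Ana: ∅.
Gabriel ∩ Lila ∩ Wendy ∩ Aarav ∩ Ana ∩ Teo: ∅.
There is no time when everyone is free.
There is no common window, so the total is 0 minutes.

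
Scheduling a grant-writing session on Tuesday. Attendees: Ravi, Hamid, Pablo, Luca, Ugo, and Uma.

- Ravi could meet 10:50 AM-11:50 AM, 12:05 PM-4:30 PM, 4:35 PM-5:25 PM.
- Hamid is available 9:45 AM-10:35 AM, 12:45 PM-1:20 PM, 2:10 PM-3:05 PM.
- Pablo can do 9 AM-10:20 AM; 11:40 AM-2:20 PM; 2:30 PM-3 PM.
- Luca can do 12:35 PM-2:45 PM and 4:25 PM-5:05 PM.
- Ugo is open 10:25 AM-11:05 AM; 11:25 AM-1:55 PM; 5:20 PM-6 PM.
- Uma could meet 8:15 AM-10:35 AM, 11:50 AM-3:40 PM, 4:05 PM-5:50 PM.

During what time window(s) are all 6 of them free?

Ravi ∩ Hamid: 12:45-13:20, 14:10-15:05.
Ravi ∩ Hamid ∩ Pablo: 12:45-13:20, 14:10-14:20, 14:30-15:00.
Ravi ∩ Hamid ∩ Pablo ∩ Luca: 12:45-13:20, 14:10-14:20, 14:30-14:45.
Ravi ∩ Hamid ∩ Pablo ∩ Luca ∩ Ugo: 12:45-13:20.
Ravi ∩ Hamid ∩ Pablo ∩ Luca ∩ Ugo ∩ Uma: 12:45-13:20.

12:45-13:20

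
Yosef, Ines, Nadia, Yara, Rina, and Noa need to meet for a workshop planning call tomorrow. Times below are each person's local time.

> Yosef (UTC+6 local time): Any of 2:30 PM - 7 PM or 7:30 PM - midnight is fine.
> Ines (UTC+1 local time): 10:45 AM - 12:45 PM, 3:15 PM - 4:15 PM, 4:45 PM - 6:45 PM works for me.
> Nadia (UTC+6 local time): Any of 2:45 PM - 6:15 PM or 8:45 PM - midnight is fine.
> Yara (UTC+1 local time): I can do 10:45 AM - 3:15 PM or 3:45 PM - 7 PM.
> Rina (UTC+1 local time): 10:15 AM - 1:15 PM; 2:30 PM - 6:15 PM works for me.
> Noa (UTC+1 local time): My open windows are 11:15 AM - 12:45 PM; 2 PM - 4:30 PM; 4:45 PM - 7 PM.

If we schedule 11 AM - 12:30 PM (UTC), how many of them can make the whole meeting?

2

Yosef in UTC: 08:30-13:00, 13:30-18:00 (subtract 6h to convert from UTC+6).
Ines in UTC: 09:45-11:45, 14:15-15:15, 15:45-17:45 (subtract 1h to convert from UTC+1).
Nadia in UTC: 08:45-12:15, 14:45-18:00 (subtract 6h to convert from UTC+6).
Yara in UTC: 09:45-14:15, 14:45-18:00 (subtract 1h to convert from UTC+1).
Rina in UTC: 09:15-12:15, 13:30-17:15 (subtract 1h to convert from UTC+1).
Noa in UTC: 10:15-11:45, 13:00-15:30, 15:45-18:00 (subtract 1h to convert from UTC+1).
Yosef and Yara can make the full 11:00-12:30 slot — that's 2.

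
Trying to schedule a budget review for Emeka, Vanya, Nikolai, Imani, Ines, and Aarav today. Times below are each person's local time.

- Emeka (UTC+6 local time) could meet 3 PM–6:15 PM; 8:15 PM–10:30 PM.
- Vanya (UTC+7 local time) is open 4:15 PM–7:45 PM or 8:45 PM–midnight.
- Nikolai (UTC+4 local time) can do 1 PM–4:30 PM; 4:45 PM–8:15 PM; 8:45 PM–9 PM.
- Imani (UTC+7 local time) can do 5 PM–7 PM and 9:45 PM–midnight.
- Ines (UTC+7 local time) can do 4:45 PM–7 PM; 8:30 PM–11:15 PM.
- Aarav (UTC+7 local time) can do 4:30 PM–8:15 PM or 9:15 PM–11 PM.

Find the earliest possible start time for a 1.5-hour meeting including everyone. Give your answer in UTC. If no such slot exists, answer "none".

Emeka in UTC: 09:00-12:15, 14:15-16:30 (subtract 6h to convert from UTC+6).
Vanya in UTC: 09:15-12:45, 13:45-17:00 (subtract 7h to convert from UTC+7).
Nikolai in UTC: 09:00-12:30, 12:45-16:15, 16:45-17:00 (subtract 4h to convert from UTC+4).
Imani in UTC: 10:00-12:00, 14:45-17:00 (subtract 7h to convert from UTC+7).
Ines in UTC: 09:45-12:00, 13:30-16:15 (subtract 7h to convert from UTC+7).
Aarav in UTC: 09:30-13:15, 14:15-16:00 (subtract 7h to convert from UTC+7).
Emeka ∩ Vanya: 09:15-12:15, 14:15-16:30.
Emeka ∩ Vanya ∩ Nikolai: 09:15-12:15, 14:15-16:15.
Emeka ∩ Vanya ∩ Nikolai ∩ Imani: 10:00-12:00, 14:45-16:15.
Emeka ∩ Vanya ∩ Nikolai ∩ Imani ∩ Ines: 10:00-12:00, 14:45-16:15.
Emeka ∩ Vanya ∩ Nikolai ∩ Imani ∩ Ines ∩ Aarav: 10:00-12:00, 14:45-16:00.
Those are the intersection windows.
The first common window of at least 90 minutes is 10:00-12:00, so the earliest start is 10:00.

10:00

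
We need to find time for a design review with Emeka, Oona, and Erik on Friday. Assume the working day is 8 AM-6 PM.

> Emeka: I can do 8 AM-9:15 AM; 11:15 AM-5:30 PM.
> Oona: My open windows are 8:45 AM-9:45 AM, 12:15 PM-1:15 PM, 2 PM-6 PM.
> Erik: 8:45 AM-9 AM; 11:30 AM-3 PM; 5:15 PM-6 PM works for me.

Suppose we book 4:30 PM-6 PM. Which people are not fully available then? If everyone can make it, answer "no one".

Emeka, Erik

Emeka: not fully free for 16:30-18:00. Oona: free for 16:30-18:00. Erik: not fully free for 16:30-18:00.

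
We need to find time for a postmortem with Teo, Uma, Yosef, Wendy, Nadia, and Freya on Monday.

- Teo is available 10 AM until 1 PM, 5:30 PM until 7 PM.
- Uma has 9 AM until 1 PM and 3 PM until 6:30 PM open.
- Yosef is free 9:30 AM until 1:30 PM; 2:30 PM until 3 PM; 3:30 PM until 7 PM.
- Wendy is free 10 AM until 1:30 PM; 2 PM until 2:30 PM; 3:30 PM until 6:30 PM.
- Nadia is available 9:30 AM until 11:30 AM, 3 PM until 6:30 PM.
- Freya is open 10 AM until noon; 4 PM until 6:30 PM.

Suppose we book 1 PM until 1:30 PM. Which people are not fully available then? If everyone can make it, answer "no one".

Freya, Nadia, Teo, Uma

Teo: not fully free for 13:00-13:30. Uma: not fully free for 13:00-13:30. Yosef: free for 13:00-13:30. Wendy: free for 13:00-13:30. Nadia: not fully free for 13:00-13:30. Freya: not fully free for 13:00-13:30.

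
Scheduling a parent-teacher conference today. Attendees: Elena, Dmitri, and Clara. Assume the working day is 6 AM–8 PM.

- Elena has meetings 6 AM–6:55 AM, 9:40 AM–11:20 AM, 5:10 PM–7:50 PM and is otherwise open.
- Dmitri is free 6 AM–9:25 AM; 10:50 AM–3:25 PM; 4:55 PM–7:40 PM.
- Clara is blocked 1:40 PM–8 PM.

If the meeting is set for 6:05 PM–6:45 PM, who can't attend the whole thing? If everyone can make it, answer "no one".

Clara, Elena

Elena free: 06:55-09:40, 11:20-17:10, 19:50-20:00 (invert busy blocks within the working day).
Dmitri free: 06:00-09:25, 10:50-15:25, 16:55-19:40.
Clara free: 06:00-13:40 (invert busy blocks within the working day).
Elena: not fully free for 18:05-18:45. Dmitri: free for 18:05-18:45. Clara: not fully free for 18:05-18:45.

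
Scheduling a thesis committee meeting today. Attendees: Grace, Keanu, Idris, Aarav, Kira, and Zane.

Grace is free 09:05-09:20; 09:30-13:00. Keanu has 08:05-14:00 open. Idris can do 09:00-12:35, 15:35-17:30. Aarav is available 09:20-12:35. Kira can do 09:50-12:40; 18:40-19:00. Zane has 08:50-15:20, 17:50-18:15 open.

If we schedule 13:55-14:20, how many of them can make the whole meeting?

1

Zane can make the full 13:55-14:20 slot — that's 1.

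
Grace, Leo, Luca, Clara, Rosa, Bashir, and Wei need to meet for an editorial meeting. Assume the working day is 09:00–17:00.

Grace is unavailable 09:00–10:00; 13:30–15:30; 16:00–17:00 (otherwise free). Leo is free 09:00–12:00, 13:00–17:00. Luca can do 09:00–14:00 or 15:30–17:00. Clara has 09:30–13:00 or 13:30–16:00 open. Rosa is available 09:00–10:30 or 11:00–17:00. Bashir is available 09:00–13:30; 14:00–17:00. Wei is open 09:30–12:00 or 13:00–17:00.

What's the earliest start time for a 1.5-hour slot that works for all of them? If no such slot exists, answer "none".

Grace free: 10:00-13:30, 15:30-16:00 (invert busy blocks within the working day).
Leo free: 09:00-12:00, 13:00-17:00.
Luca free: 09:00-14:00, 15:30-17:00.
Clara free: 09:30-13:00, 13:30-16:00.
Rosa free: 09:00-10:30, 11:00-17:00.
Bashir free: 09:00-13:30, 14:00-17:00.
Wei free: 09:30-12:00, 13:00-17:00.
Grace ∩ Leo: 10:00-12:00, 13:00-13:30, 15:30-16:00.
Grace ∩ Leo ∩ Luca: 10:00-12:00, 13:00-13:30, 15:30-16:00.
Grace ∩ Leo ∩ Luca ∩ Clara: 10:00-12:00, 15:30-16:00.
Grace ∩ Leo ∩ Luca ∩ Clara ∩ Rosa: 10:00-10:30, 11:00-12:00, 15:30-16:00.
Grace ∩ Leo ∩ Luca ∩ Clara ∩ Rosa ∩ Bashir: 10:00-10:30, 11:00-12:00, 15:30-16:00.
Grace ∩ Leo ∩ Luca ∩ Clara ∩ Rosa ∩ Bashir ∩ Wei: 10:00-10:30, 11:00-12:00, 15:30-16:00.
So the common availability across everyone is 10:00-10:30, 11:00-12:00, 15:30-16:00.
No common window is at least 90 minutes long.

none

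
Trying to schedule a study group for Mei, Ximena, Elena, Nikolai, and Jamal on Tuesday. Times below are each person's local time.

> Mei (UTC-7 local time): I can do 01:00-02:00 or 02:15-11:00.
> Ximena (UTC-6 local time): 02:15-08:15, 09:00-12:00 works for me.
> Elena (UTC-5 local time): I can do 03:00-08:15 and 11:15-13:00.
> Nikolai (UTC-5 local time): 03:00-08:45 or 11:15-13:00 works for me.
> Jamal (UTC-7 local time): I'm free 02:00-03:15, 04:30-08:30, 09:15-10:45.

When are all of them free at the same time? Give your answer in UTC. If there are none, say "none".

09:15-10:15, 11:30-13:15, 16:15-17:45

Mei in UTC: 08:00-09:00, 09:15-18:00 (add 7h to convert from UTC-7).
Ximena in UTC: 08:15-14:15, 15:00-18:00 (add 6h to convert from UTC-6).
Elena in UTC: 08:00-13:15, 16:15-18:00 (add 5h to convert from UTC-5).
Nikolai in UTC: 08:00-13:45, 16:15-18:00 (add 5h to convert from UTC-5).
Jamal in UTC: 09:00-10:15, 11:30-15:30, 16:15-17:45 (add 7h to convert from UTC-7).
Mei ∩ Ximena: 08:15-09:00, 09:15-14:15, 15:00-18:00.
Mei ∩ Ximena ∩ Elena: 08:15-09:00, 09:15-13:15, 16:15-18:00.
Mei ∩ Ximena ∩ Elena ∩ Nikolai: 08:15-09:00, 09:15-13:15, 16:15-18:00.
Mei ∩ Ximena ∩ Elena ∩ Nikolai ∩ Jamal: 09:15-10:15, 11:30-13:15, 16:15-17:45.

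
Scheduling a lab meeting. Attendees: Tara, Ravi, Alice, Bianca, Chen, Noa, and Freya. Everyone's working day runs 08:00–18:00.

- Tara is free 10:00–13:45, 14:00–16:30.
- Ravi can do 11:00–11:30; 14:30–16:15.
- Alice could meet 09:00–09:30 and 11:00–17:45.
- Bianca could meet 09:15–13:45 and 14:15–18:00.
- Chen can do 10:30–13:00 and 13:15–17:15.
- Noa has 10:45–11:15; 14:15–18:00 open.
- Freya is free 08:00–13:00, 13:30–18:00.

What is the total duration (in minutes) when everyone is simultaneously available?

120

Tara ∩ Ravi: 11:00-11:30, 14:30-16:15.
Tara ∩ Ravi ∩ Alice: 11:00-11:30, 14:30-16:15.
Tara ∩ Ravi ∩ Alice ∩ Bianca: 11:00-11:30, 14:30-16:15.
Tara ∩ Ravi ∩ Alice ∩ Bianca ∩ Chen: 11:00-11:30, 14:30-16:15.
Tara ∩ Ravi ∩ Alice ∩ Bianca ∩ Chen ∩ Noa: 11:00-11:15, 14:30-16:15.
Tara ∩ Ravi ∩ Alice ∩ Bianca ∩ Chen ∩ Noa ∩ Freya: 11:00-11:15, 14:30-16:15.
Those are the intersection windows.
Summing the common windows: 15 + 105 = 120 minutes.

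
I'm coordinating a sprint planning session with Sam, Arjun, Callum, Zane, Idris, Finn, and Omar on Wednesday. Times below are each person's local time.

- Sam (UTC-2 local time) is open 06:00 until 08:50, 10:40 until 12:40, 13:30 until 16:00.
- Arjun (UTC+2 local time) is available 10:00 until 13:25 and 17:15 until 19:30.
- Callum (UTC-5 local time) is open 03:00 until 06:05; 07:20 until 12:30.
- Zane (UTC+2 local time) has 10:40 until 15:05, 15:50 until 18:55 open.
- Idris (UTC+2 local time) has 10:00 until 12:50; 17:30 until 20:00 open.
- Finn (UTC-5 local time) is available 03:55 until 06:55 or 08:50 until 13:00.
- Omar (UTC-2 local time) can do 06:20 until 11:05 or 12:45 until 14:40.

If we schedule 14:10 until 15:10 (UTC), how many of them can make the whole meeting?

Sam in UTC: 08:00-10:50, 12:40-14:40, 15:30-18:00 (add 2h to convert from UTC-2).
Arjun in UTC: 08:00-11:25, 15:15-17:30 (subtract 2h to convert from UTC+2).
Callum in UTC: 08:00-11:05, 12:20-17:30 (add 5h to convert from UTC-5).
Zane in UTC: 08:40-13:05, 13:50-16:55 (subtract 2h to convert from UTC+2).
Idris in UTC: 08:00-10:50, 15:30-18:00 (subtract 2h to convert from UTC+2).
Finn in UTC: 08:55-11:55, 13:50-18:00 (add 5h to convert from UTC-5).
Omar in UTC: 08:20-13:05, 14:45-16:40 (add 2h to convert from UTC-2).
Callum, Zane, and Finn can make the full 14:10-15:10 slot — that's 3.

3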